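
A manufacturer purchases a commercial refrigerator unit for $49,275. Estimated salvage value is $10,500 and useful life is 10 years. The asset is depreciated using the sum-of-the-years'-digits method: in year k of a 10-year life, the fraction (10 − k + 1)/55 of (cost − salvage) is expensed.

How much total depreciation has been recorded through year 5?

Depreciable base = $49,275 − $10,500 = $38,775.
Sum of the years' digits = 10+9+8+7+6+5+4+3+2+1 = 55.
Year 1: $38,775 × 10/55 = $7,050. Book value $42,225.
Year 2: $38,775 × 9/55 = $6,345. Book value $35,880.
Year 3: $38,775 × 8/55 = $5,640. Book value $30,240.
Year 4: $38,775 × 7/55 = $4,935. Book value $25,305.
Year 5: $38,775 × 6/55 = $4,230. Book value $21,075.
Accumulated through year 5 = $49,275 − $21,075 = $28,200.

$28,200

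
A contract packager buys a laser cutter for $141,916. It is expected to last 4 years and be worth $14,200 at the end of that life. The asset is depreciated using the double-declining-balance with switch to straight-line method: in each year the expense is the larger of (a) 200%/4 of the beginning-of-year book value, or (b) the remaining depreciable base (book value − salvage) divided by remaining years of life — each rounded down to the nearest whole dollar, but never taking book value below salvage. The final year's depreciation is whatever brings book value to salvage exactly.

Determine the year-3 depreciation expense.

Depreciable base = $141,916 − $14,200 = $127,716.
Year 1: DB = ⌊$141,916 × 200%/4⌋ = $70,958; SL = ⌊$127,716/4⌋ = $31,929 → take DB $70,958. Book value $70,958.
Year 2: DB = ⌊$70,958 × 200%/4⌋ = $35,479; SL = ⌊$56,758/3⌋ = $18,919 → take DB $35,479. Book value $35,479.
Year 3: DB = ⌊$35,479 × 200%/4⌋ = $17,739; SL = ⌊$21,279/2⌋ = $10,639 → take DB $17,739. Book value $17,740.

$17,739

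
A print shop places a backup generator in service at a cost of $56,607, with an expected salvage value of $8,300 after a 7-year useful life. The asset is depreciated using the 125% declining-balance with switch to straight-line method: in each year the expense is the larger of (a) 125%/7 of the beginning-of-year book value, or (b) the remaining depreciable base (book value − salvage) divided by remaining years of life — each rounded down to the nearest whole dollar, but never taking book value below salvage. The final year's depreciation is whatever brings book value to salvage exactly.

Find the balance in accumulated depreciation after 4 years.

$31,000

Depreciable base = $56,607 − $8,300 = $48,307.
Year 1: DB = ⌊$56,607 × 125%/7⌋ = $10,108; SL = ⌊$48,307/7⌋ = $6,901 → take DB $10,108. Book value $46,499.
Year 2: DB = ⌊$46,499 × 125%/7⌋ = $8,303; SL = ⌊$38,199/6⌋ = $6,366 → take DB $8,303. Book value $38,196.
Year 3: DB = ⌊$38,196 × 125%/7⌋ = $6,820; SL = ⌊$29,896/5⌋ = $5,979 → take DB $6,820. Book value $31,376.
Year 4: DB = ⌊$31,376 × 125%/7⌋ = $5,602; SL = ⌊$23,076/4⌋ = $5,769 → take SL $5,769. Book value $25,607.
Accumulated through year 4 = $56,607 − $25,607 = $31,000.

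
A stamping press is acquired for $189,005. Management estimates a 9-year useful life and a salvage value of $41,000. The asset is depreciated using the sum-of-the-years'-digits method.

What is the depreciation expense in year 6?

Depreciable base = $189,005 − $41,000 = $148,005.
Sum of the years' digits = 9+8+7+6+5+4+3+2+1 = 45.
Year 1: $148,005 × 9/45 = $29,601. Book value $159,404.
Year 2: $148,005 × 8/45 = $26,312. Book value $133,092.
Year 3: $148,005 × 7/45 = $23,023. Book value $110,069.
Year 4: $148,005 × 6/45 = $19,734. Book value $90,335.
Year 5: $148,005 × 5/45 = $16,445. Book value $73,890.
Year 6: $148,005 × 4/45 = $13,156. Book value $60,734.

$13,156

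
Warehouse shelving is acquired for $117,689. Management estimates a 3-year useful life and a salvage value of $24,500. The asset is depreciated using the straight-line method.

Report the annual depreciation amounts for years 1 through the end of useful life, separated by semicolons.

$31,063; $31,063; $31,063

Depreciable base = $117,689 − $24,500 = $93,189.
Annual expense = $93,189 / 3 = $31,063.
End of year 1: book value $86,626.
End of year 2: book value $55,563.
End of year 3: book value $24,500.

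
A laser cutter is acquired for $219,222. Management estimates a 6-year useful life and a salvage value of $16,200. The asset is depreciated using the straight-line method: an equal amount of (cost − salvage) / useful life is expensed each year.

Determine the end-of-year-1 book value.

$185,385

Depreciable base = $219,222 − $16,200 = $203,022.
Annual expense = $203,022 / 6 = $33,837.
End of year 1: book value $185,385.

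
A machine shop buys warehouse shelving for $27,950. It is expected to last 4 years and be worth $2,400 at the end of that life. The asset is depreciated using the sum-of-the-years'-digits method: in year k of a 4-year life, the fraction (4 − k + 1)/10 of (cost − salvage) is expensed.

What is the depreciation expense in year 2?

Depreciable base = $27,950 − $2,400 = $25,550.
Sum of the years' digits = 4+3+2+1 = 10.
Year 1: $25,550 × 4/10 = $10,220. Book value $17,730.
Year 2: $25,550 × 3/10 = $7,665. Book value $10,065.

$7,665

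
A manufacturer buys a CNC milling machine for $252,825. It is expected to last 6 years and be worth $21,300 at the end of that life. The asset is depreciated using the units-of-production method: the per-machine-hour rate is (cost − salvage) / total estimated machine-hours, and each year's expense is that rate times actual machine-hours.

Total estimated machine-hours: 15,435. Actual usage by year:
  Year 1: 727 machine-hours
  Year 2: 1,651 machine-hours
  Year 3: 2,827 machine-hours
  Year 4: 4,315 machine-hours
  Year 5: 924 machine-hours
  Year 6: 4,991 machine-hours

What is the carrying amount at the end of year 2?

$217,155

Depreciable base = $252,825 − $21,300 = $231,525.
Rate = $231,525 / 15,435 machine-hours = $15 per machine-hour.
Year 1: 727 × $15 = $10,905. Book value $241,920.
Year 2: 1,651 × $15 = $24,765. Book value $217,155.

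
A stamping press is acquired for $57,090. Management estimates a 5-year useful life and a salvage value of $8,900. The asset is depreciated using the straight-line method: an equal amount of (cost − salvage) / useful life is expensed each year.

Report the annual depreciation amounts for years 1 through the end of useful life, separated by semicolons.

Depreciable base = $57,090 − $8,900 = $48,190.
Annual expense = $48,190 / 5 = $9,638.
End of year 1: book value $47,452.
End of year 2: book value $37,814.
End of year 3: book value $28,176.
End of year 4: book value $18,538.
End of year 5: book value $8,900.

$9,638; $9,638; $9,638; $9,638; $9,638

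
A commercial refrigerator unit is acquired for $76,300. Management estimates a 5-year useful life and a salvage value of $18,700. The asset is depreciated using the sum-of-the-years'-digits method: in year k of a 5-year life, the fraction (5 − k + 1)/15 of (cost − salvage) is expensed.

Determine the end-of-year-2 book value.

Depreciable base = $76,300 − $18,700 = $57,600.
Sum of the years' digits = 5+4+3+2+1 = 15.
Year 1: $57,600 × 5/15 = $19,200. Book value $57,100.
Year 2: $57,600 × 4/15 = $15,360. Book value $41,740.

$41,740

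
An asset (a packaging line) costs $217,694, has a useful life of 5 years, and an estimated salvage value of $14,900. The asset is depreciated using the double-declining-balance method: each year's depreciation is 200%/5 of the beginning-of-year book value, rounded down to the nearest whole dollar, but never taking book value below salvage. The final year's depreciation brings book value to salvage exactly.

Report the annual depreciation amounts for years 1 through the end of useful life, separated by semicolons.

Depreciable base = $217,694 − $14,900 = $202,794.
Year 1: ⌊$217,694 × 200%/5⌋ = $87,077. Book value $130,617.
Year 2: ⌊$130,617 × 200%/5⌋ = $52,246. Book value $78,371.
Year 3: ⌊$78,371 × 200%/5⌋ = $31,348. Book value $47,023.
Year 4: ⌊$47,023 × 200%/5⌋ = $18,809. Book value $28,214.
Year 5 (final): $28,214 − $14,900 = $13,314. Book value $14,900.

$87,077; $52,246; $31,348; $18,809; $13,314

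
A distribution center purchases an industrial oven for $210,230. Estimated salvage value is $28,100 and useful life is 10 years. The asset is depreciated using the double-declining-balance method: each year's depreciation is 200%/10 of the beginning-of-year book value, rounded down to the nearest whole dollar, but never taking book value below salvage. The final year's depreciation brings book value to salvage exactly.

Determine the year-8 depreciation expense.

Depreciable base = $210,230 − $28,100 = $182,130.
Year 1: ⌊$210,230 × 200%/10⌋ = $42,046. Book value $168,184.
Year 2: ⌊$168,184 × 200%/10⌋ = $33,636. Book value $134,548.
Year 3: ⌊$134,548 × 200%/10⌋ = $26,909. Book value $107,639.
Year 4: ⌊$107,639 × 200%/10⌋ = $21,527. Book value $86,112.
Year 5: ⌊$86,112 × 200%/10⌋ = $17,222. Book value $68,890.
Year 6: ⌊$68,890 × 200%/10⌋ = $13,778. Book value $55,112.
Year 7: ⌊$55,112 × 200%/10⌋ = $11,022. Book value $44,090.
Year 8: ⌊$44,090 × 200%/10⌋ = $8,818. Book value $35,272.

$8,818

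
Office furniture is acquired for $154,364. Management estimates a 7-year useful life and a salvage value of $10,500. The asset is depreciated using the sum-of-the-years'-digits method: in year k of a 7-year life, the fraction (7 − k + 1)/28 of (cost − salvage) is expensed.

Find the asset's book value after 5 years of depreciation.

$25,914

Depreciable base = $154,364 − $10,500 = $143,864.
Sum of the years' digits = 7+6+5+4+3+2+1 = 28.
Year 1: $143,864 × 7/28 = $35,966. Book value $118,398.
Year 2: $143,864 × 6/28 = $30,828. Book value $87,570.
Year 3: $143,864 × 5/28 = $25,690. Book value $61,880.
Year 4: $143,864 × 4/28 = $20,552. Book value $41,328.
Year 5: $143,864 × 3/28 = $15,414. Book value $25,914.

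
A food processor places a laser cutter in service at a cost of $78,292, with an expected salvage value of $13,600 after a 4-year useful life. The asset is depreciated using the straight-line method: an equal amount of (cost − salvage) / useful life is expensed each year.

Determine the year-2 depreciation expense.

Depreciable base = $78,292 − $13,600 = $64,692.
Annual expense = $64,692 / 4 = $16,173.

$16,173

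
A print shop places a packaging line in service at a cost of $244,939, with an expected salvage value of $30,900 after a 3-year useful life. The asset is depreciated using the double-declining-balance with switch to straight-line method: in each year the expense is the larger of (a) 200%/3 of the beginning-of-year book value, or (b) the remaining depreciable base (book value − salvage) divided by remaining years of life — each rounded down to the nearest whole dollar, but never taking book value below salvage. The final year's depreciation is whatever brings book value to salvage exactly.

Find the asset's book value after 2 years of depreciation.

Depreciable base = $244,939 − $30,900 = $214,039.
Year 1: DB = ⌊$244,939 × 200%/3⌋ = $163,292; SL = ⌊$214,039/3⌋ = $71,346 → take DB $163,292. Book value $81,647.
Year 2: DB = ⌊$81,647 × 200%/3⌋ = $54,431; SL = ⌊$50,747/2⌋ = $25,373 → take DB $54,431, capped at $50,747. Book value $30,900.

$30,900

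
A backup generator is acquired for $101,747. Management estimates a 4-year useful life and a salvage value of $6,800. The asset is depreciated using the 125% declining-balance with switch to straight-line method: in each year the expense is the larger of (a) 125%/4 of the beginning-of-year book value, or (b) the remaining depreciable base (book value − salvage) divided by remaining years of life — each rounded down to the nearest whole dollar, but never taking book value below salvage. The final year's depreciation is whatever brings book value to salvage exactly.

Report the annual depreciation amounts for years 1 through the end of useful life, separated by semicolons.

$31,795; $21,860; $20,646; $20,646

Depreciable base = $101,747 − $6,800 = $94,947.
Year 1: DB = ⌊$101,747 × 125%/4⌋ = $31,795; SL = ⌊$94,947/4⌋ = $23,736 → take DB $31,795. Book value $69,952.
Year 2: DB = ⌊$69,952 × 125%/4⌋ = $21,860; SL = ⌊$63,152/3⌋ = $21,050 → take DB $21,860. Book value $48,092.
Year 3: DB = ⌊$48,092 × 125%/4⌋ = $15,028; SL = ⌊$41,292/2⌋ = $20,646 → take SL $20,646. Book value $27,446.
Year 4 (final): $27,446 − $6,800 = $20,646. Book value $6,800.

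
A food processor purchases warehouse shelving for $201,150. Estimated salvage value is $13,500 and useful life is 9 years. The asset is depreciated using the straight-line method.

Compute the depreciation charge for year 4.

$20,850

Depreciable base = $201,150 − $13,500 = $187,650.
Annual expense = $187,650 / 9 = $20,850.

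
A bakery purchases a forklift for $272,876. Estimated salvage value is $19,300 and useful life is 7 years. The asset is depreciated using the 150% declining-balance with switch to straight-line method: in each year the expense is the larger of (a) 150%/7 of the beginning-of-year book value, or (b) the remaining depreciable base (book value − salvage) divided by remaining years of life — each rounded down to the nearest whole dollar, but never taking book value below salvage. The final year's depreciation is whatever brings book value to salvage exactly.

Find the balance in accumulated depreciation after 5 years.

$197,110

Depreciable base = $272,876 − $19,300 = $253,576.
Year 1: DB = ⌊$272,876 × 150%/7⌋ = $58,473; SL = ⌊$253,576/7⌋ = $36,225 → take DB $58,473. Book value $214,403.
Year 2: DB = ⌊$214,403 × 150%/7⌋ = $45,943; SL = ⌊$195,103/6⌋ = $32,517 → take DB $45,943. Book value $168,460.
Year 3: DB = ⌊$168,460 × 150%/7⌋ = $36,098; SL = ⌊$149,160/5⌋ = $29,832 → take DB $36,098. Book value $132,362.
Year 4: DB = ⌊$132,362 × 150%/7⌋ = $28,363; SL = ⌊$113,062/4⌋ = $28,265 → take DB $28,363. Book value $103,999.
Year 5: DB = ⌊$103,999 × 150%/7⌋ = $22,285; SL = ⌊$84,699/3⌋ = $28,233 → take SL $28,233. Book value $75,766.
Accumulated through year 5 = $272,876 − $75,766 = $197,110.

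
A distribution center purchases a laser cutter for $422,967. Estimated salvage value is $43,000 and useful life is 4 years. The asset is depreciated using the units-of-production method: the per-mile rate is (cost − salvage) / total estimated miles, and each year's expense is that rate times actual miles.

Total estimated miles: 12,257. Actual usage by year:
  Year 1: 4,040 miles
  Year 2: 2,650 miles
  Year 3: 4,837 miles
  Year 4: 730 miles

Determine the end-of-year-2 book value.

$215,577

Depreciable base = $422,967 − $43,000 = $379,967.
Rate = $379,967 / 12,257 miles = $31 per mile.
Year 1: 4,040 × $31 = $125,240. Book value $297,727.
Year 2: 2,650 × $31 = $82,150. Book value $215,577.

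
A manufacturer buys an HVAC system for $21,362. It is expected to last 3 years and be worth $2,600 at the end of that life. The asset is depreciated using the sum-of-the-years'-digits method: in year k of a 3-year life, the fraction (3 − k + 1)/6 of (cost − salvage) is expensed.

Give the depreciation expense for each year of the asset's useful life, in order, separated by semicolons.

$9,381; $6,254; $3,127

Depreciable base = $21,362 − $2,600 = $18,762.
Sum of the years' digits = 3+2+1 = 6.
Year 1: $18,762 × 3/6 = $9,381. Book value $11,981.
Year 2: $18,762 × 2/6 = $6,254. Book value $5,727.
Year 3: $18,762 × 1/6 = $3,127. Book value $2,600.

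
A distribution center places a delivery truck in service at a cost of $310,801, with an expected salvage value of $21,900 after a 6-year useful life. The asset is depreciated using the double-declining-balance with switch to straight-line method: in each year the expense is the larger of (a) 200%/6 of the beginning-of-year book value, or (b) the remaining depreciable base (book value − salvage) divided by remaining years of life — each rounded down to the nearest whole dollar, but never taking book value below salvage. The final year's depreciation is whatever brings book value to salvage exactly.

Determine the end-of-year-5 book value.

Depreciable base = $310,801 − $21,900 = $288,901.
Year 1: DB = ⌊$310,801 × 200%/6⌋ = $103,600; SL = ⌊$288,901/6⌋ = $48,150 → take DB $103,600. Book value $207,201.
Year 2: DB = ⌊$207,201 × 200%/6⌋ = $69,067; SL = ⌊$185,301/5⌋ = $37,060 → take DB $69,067. Book value $138,134.
Year 3: DB = ⌊$138,134 × 200%/6⌋ = $46,044; SL = ⌊$116,234/4⌋ = $29,058 → take DB $46,044. Book value $92,090.
Year 4: DB = ⌊$92,090 × 200%/6⌋ = $30,696; SL = ⌊$70,190/3⌋ = $23,396 → take DB $30,696. Book value $61,394.
Year 5: DB = ⌊$61,394 × 200%/6⌋ = $20,464; SL = ⌊$39,494/2⌋ = $19,747 → take DB $20,464. Book value $40,930.

$40,930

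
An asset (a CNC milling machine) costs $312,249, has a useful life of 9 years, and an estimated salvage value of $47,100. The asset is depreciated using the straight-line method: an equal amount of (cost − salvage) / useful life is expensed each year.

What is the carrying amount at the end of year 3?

$223,866

Depreciable base = $312,249 − $47,100 = $265,149.
Annual expense = $265,149 / 9 = $29,461.
End of year 1: book value $282,788.
End of year 2: book value $253,327.
End of year 3: book value $223,866.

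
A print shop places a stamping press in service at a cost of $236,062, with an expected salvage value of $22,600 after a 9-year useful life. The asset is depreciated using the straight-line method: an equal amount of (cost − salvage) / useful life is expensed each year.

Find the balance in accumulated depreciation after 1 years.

Depreciable base = $236,062 − $22,600 = $213,462.
Annual expense = $213,462 / 9 = $23,718.
End of year 1: book value $212,344.
Accumulated through year 1 = $236,062 − $212,344 = $23,718.

$23,718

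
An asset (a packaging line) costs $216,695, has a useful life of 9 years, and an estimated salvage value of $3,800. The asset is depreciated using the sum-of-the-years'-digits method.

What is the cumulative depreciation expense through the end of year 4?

Depreciable base = $216,695 − $3,800 = $212,895.
Sum of the years' digits = 9+8+7+6+5+4+3+2+1 = 45.
Year 1: $212,895 × 9/45 = $42,579. Book value $174,116.
Year 2: $212,895 × 8/45 = $37,848. Book value $136,268.
Year 3: $212,895 × 7/45 = $33,117. Book value $103,151.
Year 4: $212,895 × 6/45 = $28,386. Book value $74,765.
Accumulated through year 4 = $216,695 − $74,765 = $141,930.

$141,930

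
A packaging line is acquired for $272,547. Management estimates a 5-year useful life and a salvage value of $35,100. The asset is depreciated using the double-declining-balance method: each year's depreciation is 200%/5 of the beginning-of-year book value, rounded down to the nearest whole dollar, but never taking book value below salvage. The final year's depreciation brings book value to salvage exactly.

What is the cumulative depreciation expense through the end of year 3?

$213,676

Depreciable base = $272,547 − $35,100 = $237,447.
Year 1: ⌊$272,547 × 200%/5⌋ = $109,018. Book value $163,529.
Year 2: ⌊$163,529 × 200%/5⌋ = $65,411. Book value $98,118.
Year 3: ⌊$98,118 × 200%/5⌋ = $39,247. Book value $58,871.
Accumulated through year 3 = $272,547 − $58,871 = $213,676.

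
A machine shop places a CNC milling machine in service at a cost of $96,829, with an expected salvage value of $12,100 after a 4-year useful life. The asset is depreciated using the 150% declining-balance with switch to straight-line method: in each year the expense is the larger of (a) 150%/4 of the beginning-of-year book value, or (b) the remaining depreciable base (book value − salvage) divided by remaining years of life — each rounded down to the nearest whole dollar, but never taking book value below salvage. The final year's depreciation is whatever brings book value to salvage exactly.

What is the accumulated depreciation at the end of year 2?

$59,004

Depreciable base = $96,829 − $12,100 = $84,729.
Year 1: DB = ⌊$96,829 × 150%/4⌋ = $36,310; SL = ⌊$84,729/4⌋ = $21,182 → take DB $36,310. Book value $60,519.
Year 2: DB = ⌊$60,519 × 150%/4⌋ = $22,694; SL = ⌊$48,419/3⌋ = $16,139 → take DB $22,694. Book value $37,825.
Accumulated through year 2 = $96,829 − $37,825 = $59,004.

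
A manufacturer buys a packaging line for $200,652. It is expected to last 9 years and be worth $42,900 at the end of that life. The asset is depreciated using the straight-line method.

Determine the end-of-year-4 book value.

$130,540

Depreciable base = $200,652 − $42,900 = $157,752.
Annual expense = $157,752 / 9 = $17,528.
End of year 1: book value $183,124.
End of year 2: book value $165,596.
End of year 3: book value $148,068.
End of year 4: book value $130,540.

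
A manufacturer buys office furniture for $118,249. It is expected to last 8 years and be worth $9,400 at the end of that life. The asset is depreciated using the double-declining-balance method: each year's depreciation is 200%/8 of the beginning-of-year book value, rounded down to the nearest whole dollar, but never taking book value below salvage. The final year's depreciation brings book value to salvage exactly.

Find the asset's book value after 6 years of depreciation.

Depreciable base = $118,249 − $9,400 = $108,849.
Year 1: ⌊$118,249 × 200%/8⌋ = $29,562. Book value $88,687.
Year 2: ⌊$88,687 × 200%/8⌋ = $22,171. Book value $66,516.
Year 3: ⌊$66,516 × 200%/8⌋ = $16,629. Book value $49,887.
Year 4: ⌊$49,887 × 200%/8⌋ = $12,471. Book value $37,416.
Year 5: ⌊$37,416 × 200%/8⌋ = $9,354. Book value $28,062.
Year 6: ⌊$28,062 × 200%/8⌋ = $7,015. Book value $21,047.

$21,047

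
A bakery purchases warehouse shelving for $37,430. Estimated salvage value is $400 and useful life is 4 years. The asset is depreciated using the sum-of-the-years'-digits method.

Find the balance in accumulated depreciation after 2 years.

Depreciable base = $37,430 − $400 = $37,030.
Sum of the years' digits = 4+3+2+1 = 10.
Year 1: $37,030 × 4/10 = $14,812. Book value $22,618.
Year 2: $37,030 × 3/10 = $11,109. Book value $11,509.
Accumulated through year 2 = $37,430 − $11,509 = $25,921.

$25,921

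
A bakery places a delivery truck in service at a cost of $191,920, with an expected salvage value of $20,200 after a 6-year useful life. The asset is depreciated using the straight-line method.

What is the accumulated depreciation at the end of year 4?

Depreciable base = $191,920 − $20,200 = $171,720.
Annual expense = $171,720 / 6 = $28,620.
End of year 1: book value $163,300.
End of year 2: book value $134,680.
End of year 3: book value $106,060.
End of year 4: book value $77,440.
Accumulated through year 4 = $191,920 − $77,440 = $114,480.

$114,480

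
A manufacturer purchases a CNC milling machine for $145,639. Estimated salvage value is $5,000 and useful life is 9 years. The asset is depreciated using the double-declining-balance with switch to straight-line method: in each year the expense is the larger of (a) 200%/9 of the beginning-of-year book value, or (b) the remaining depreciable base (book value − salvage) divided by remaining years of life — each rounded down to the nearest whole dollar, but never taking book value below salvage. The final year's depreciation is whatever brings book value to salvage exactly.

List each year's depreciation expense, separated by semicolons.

Depreciable base = $145,639 − $5,000 = $140,639.
Year 1: DB = ⌊$145,639 × 200%/9⌋ = $32,364; SL = ⌊$140,639/9⌋ = $15,626 → take DB $32,364. Book value $113,275.
Year 2: DB = ⌊$113,275 × 200%/9⌋ = $25,172; SL = ⌊$108,275/8⌋ = $13,534 → take DB $25,172. Book value $88,103.
Year 3: DB = ⌊$88,103 × 200%/9⌋ = $19,578; SL = ⌊$83,103/7⌋ = $11,871 → take DB $19,578. Book value $68,525.
Year 4: DB = ⌊$68,525 × 200%/9⌋ = $15,227; SL = ⌊$63,525/6⌋ = $10,587 → take DB $15,227. Book value $53,298.
Year 5: DB = ⌊$53,298 × 200%/9⌋ = $11,844; SL = ⌊$48,298/5⌋ = $9,659 → take DB $11,844. Book value $41,454.
Year 6: DB = ⌊$41,454 × 200%/9⌋ = $9,212; SL = ⌊$36,454/4⌋ = $9,113 → take DB $9,212. Book value $32,242.
Year 7: DB = ⌊$32,242 × 200%/9⌋ = $7,164; SL = ⌊$27,242/3⌋ = $9,080 → take SL $9,080. Book value $23,162.
Year 8: DB = ⌊$23,162 × 200%/9⌋ = $5,147; SL = ⌊$18,162/2⌋ = $9,081 → take SL $9,081. Book value $14,081.
Year 9 (final): $14,081 − $5,000 = $9,081. Book value $5,000.

$32,364; $25,172; $19,578; $15,227; $11,844; $9,212; $9,080; $9,081; $9,081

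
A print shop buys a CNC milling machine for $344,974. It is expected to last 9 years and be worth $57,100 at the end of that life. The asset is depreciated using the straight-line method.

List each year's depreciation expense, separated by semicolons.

$31,986; $31,986; $31,986; $31,986; $31,986; $31,986; $31,986; $31,986; $31,986

Depreciable base = $344,974 − $57,100 = $287,874.
Annual expense = $287,874 / 9 = $31,986.
End of year 1: book value $312,988.
End of year 2: book value $281,002.
End of year 3: book value $249,016.
End of year 4: book value $217,030.
End of year 5: book value $185,044.
End of year 6: book value $153,058.
End of year 7: book value $121,072.
End of year 8: book value $89,086.
End of year 9: book value $57,100.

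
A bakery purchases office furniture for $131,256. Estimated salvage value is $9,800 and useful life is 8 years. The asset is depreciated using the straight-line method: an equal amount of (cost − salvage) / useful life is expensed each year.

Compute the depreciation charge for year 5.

Depreciable base = $131,256 − $9,800 = $121,456.
Annual expense = $121,456 / 8 = $15,182.

$15,182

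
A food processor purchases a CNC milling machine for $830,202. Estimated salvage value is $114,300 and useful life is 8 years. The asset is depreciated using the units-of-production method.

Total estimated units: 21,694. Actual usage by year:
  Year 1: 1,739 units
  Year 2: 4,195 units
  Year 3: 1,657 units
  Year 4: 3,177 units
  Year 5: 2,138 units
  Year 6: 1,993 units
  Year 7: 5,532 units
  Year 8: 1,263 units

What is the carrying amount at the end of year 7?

$155,979

Depreciable base = $830,202 − $114,300 = $715,902.
Rate = $715,902 / 21,694 units = $33 per unit.
Year 1: 1,739 × $33 = $57,387. Book value $772,815.
Year 2: 4,195 × $33 = $138,435. Book value $634,380.
Year 3: 1,657 × $33 = $54,681. Book value $579,699.
Year 4: 3,177 × $33 = $104,841. Book value $474,858.
Year 5: 2,138 × $33 = $70,554. Book value $404,304.
Year 6: 1,993 × $33 = $65,769. Book value $338,535.
Year 7: 5,532 × $33 = $182,556. Book value $155,979.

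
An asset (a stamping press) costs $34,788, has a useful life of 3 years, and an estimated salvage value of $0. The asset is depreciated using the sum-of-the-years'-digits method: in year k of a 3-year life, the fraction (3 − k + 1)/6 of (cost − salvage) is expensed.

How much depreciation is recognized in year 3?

Depreciable base = $34,788 − $0 = $34,788.
Sum of the years' digits = 3+2+1 = 6.
Year 1: $34,788 × 3/6 = $17,394. Book value $17,394.
Year 2: $34,788 × 2/6 = $11,596. Book value $5,798.
Year 3: $34,788 × 1/6 = $5,798. Book value $0.

$5,798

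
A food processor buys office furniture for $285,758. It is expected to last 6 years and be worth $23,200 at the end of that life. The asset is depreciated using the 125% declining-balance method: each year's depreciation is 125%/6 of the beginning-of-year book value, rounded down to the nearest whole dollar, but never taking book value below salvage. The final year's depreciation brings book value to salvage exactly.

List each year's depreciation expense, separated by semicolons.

$59,532; $47,130; $37,311; $29,538; $23,384; $65,663

Depreciable base = $285,758 − $23,200 = $262,558.
Year 1: ⌊$285,758 × 125%/6⌋ = $59,532. Book value $226,226.
Year 2: ⌊$226,226 × 125%/6⌋ = $47,130. Book value $179,096.
Year 3: ⌊$179,096 × 125%/6⌋ = $37,311. Book value $141,785.
Year 4: ⌊$141,785 × 125%/6⌋ = $29,538. Book value $112,247.
Year 5: ⌊$112,247 × 125%/6⌋ = $23,384. Book value $88,863.
Year 6 (final): $88,863 − $23,200 = $65,663. Book value $23,200.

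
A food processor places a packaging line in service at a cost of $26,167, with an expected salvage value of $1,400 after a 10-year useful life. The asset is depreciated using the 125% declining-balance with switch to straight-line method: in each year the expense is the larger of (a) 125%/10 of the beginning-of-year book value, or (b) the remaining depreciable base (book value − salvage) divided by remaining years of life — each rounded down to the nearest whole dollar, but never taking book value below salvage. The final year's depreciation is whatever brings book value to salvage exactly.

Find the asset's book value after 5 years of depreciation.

Depreciable base = $26,167 − $1,400 = $24,767.
Year 1: DB = ⌊$26,167 × 125%/10⌋ = $3,270; SL = ⌊$24,767/10⌋ = $2,476 → take DB $3,270. Book value $22,897.
Year 2: DB = ⌊$22,897 × 125%/10⌋ = $2,862; SL = ⌊$21,497/9⌋ = $2,388 → take DB $2,862. Book value $20,035.
Year 3: DB = ⌊$20,035 × 125%/10⌋ = $2,504; SL = ⌊$18,635/8⌋ = $2,329 → take DB $2,504. Book value $17,531.
Year 4: DB = ⌊$17,531 × 125%/10⌋ = $2,191; SL = ⌊$16,131/7⌋ = $2,304 → take SL $2,304. Book value $15,227.
Year 5: DB = ⌊$15,227 × 125%/10⌋ = $1,903; SL = ⌊$13,827/6⌋ = $2,304 → take SL $2,304. Book value $12,923.

$12,923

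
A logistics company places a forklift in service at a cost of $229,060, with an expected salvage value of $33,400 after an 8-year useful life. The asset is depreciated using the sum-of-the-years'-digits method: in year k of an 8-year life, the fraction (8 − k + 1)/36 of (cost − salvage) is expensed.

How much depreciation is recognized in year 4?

$27,175

Depreciable base = $229,060 − $33,400 = $195,660.
Sum of the years' digits = 8+7+6+5+4+3+2+1 = 36.
Year 1: $195,660 × 8/36 = $43,480. Book value $185,580.
Year 2: $195,660 × 7/36 = $38,045. Book value $147,535.
Year 3: $195,660 × 6/36 = $32,610. Book value $114,925.
Year 4: $195,660 × 5/36 = $27,175. Book value $87,750.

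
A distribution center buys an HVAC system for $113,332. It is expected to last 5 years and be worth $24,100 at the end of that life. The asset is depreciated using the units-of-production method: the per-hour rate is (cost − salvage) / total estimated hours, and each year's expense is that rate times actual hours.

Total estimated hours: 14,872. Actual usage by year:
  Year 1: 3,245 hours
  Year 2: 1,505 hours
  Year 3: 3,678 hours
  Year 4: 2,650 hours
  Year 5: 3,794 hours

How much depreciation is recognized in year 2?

$9,030

Depreciable base = $113,332 − $24,100 = $89,232.
Rate = $89,232 / 14,872 hours = $6 per hour.
Year 1: 3,245 × $6 = $19,470. Book value $93,862.
Year 2: 1,505 × $6 = $9,030. Book value $84,832.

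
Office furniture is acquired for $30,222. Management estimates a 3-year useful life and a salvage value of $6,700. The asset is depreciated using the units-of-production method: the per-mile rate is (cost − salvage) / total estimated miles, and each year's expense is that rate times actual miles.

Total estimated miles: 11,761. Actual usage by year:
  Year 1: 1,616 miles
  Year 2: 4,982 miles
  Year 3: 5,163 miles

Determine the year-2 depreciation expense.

Depreciable base = $30,222 − $6,700 = $23,522.
Rate = $23,522 / 11,761 miles = $2 per mile.
Year 1: 1,616 × $2 = $3,232. Book value $26,990.
Year 2: 4,982 × $2 = $9,964. Book value $17,026.

$9,964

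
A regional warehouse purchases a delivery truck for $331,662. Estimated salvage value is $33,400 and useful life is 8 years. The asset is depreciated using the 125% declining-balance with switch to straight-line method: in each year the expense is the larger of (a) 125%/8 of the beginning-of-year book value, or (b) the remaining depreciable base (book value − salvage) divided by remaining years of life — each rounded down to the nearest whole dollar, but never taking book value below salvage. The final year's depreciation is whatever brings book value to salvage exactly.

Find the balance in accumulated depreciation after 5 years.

Depreciable base = $331,662 − $33,400 = $298,262.
Year 1: DB = ⌊$331,662 × 125%/8⌋ = $51,822; SL = ⌊$298,262/8⌋ = $37,282 → take DB $51,822. Book value $279,840.
Year 2: DB = ⌊$279,840 × 125%/8⌋ = $43,725; SL = ⌊$246,440/7⌋ = $35,205 → take DB $43,725. Book value $236,115.
Year 3: DB = ⌊$236,115 × 125%/8⌋ = $36,892; SL = ⌊$202,715/6⌋ = $33,785 → take DB $36,892. Book value $199,223.
Year 4: DB = ⌊$199,223 × 125%/8⌋ = $31,128; SL = ⌊$165,823/5⌋ = $33,164 → take SL $33,164. Book value $166,059.
Year 5: DB = ⌊$166,059 × 125%/8⌋ = $25,946; SL = ⌊$132,659/4⌋ = $33,164 → take SL $33,164. Book value $132,895.
Accumulated through year 5 = $331,662 − $132,895 = $198,767.

$198,767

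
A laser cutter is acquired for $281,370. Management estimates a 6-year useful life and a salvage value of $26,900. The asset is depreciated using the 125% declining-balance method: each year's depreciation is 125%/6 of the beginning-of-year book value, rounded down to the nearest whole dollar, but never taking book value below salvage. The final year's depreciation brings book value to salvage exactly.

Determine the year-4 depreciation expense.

Depreciable base = $281,370 − $26,900 = $254,470.
Year 1: ⌊$281,370 × 125%/6⌋ = $58,618. Book value $222,752.
Year 2: ⌊$222,752 × 125%/6⌋ = $46,406. Book value $176,346.
Year 3: ⌊$176,346 × 125%/6⌋ = $36,738. Book value $139,608.
Year 4: ⌊$139,608 × 125%/6⌋ = $29,085. Book value $110,523.

$29,085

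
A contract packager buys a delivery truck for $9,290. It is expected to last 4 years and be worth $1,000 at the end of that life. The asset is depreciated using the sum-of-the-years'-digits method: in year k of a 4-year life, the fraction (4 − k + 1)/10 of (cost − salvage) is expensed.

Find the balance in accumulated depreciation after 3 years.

$7,461

Depreciable base = $9,290 − $1,000 = $8,290.
Sum of the years' digits = 4+3+2+1 = 10.
Year 1: $8,290 × 4/10 = $3,316. Book value $5,974.
Year 2: $8,290 × 3/10 = $2,487. Book value $3,487.
Year 3: $8,290 × 2/10 = $1,658. Book value $1,829.
Accumulated through year 3 = $9,290 − $1,829 = $7,461.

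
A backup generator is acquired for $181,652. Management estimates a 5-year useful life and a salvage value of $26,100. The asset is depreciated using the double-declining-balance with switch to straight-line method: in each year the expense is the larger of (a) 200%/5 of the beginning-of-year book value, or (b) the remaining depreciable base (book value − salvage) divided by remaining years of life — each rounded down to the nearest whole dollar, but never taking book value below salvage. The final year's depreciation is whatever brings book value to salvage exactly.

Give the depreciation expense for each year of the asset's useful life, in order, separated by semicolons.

$72,660; $43,596; $26,158; $13,138; $0

Depreciable base = $181,652 − $26,100 = $155,552.
Year 1: DB = ⌊$181,652 × 200%/5⌋ = $72,660; SL = ⌊$155,552/5⌋ = $31,110 → take DB $72,660. Book value $108,992.
Year 2: DB = ⌊$108,992 × 200%/5⌋ = $43,596; SL = ⌊$82,892/4⌋ = $20,723 → take DB $43,596. Book value $65,396.
Year 3: DB = ⌊$65,396 × 200%/5⌋ = $26,158; SL = ⌊$39,296/3⌋ = $13,098 → take DB $26,158. Book value $39,238.
Year 4: DB = ⌊$39,238 × 200%/5⌋ = $15,695; SL = ⌊$13,138/2⌋ = $6,569 → take DB $15,695, capped at $13,138. Book value $26,100.
Year 5 (final): $26,100 − $26,100 = $0. Book value $26,100.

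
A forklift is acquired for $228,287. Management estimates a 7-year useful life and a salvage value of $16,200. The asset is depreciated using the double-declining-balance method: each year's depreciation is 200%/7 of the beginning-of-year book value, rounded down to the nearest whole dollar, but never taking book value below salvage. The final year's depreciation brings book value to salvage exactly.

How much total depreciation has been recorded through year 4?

Depreciable base = $228,287 − $16,200 = $212,087.
Year 1: ⌊$228,287 × 200%/7⌋ = $65,224. Book value $163,063.
Year 2: ⌊$163,063 × 200%/7⌋ = $46,589. Book value $116,474.
Year 3: ⌊$116,474 × 200%/7⌋ = $33,278. Book value $83,196.
Year 4: ⌊$83,196 × 200%/7⌋ = $23,770. Book value $59,426.
Accumulated through year 4 = $228,287 − $59,426 = $168,861.

$168,861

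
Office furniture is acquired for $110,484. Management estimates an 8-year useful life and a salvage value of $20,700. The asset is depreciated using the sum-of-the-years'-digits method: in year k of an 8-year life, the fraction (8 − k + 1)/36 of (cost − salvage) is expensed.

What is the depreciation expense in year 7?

Depreciable base = $110,484 − $20,700 = $89,784.
Sum of the years' digits = 8+7+6+5+4+3+2+1 = 36.
Year 1: $89,784 × 8/36 = $19,952. Book value $90,532.
Year 2: $89,784 × 7/36 = $17,458. Book value $73,074.
Year 3: $89,784 × 6/36 = $14,964. Book value $58,110.
Year 4: $89,784 × 5/36 = $12,470. Book value $45,640.
Year 5: $89,784 × 4/36 = $9,976. Book value $35,664.
Year 6: $89,784 × 3/36 = $7,482. Book value $28,182.
Year 7: $89,784 × 2/36 = $4,988. Book value $23,194.

$4,988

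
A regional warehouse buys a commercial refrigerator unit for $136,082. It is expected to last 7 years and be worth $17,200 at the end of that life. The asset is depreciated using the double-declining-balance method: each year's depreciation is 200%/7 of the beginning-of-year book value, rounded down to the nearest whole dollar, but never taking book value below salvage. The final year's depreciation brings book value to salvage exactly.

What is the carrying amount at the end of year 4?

$35,424

Depreciable base = $136,082 − $17,200 = $118,882.
Year 1: ⌊$136,082 × 200%/7⌋ = $38,880. Book value $97,202.
Year 2: ⌊$97,202 × 200%/7⌋ = $27,772. Book value $69,430.
Year 3: ⌊$69,430 × 200%/7⌋ = $19,837. Book value $49,593.
Year 4: ⌊$49,593 × 200%/7⌋ = $14,169. Book value $35,424.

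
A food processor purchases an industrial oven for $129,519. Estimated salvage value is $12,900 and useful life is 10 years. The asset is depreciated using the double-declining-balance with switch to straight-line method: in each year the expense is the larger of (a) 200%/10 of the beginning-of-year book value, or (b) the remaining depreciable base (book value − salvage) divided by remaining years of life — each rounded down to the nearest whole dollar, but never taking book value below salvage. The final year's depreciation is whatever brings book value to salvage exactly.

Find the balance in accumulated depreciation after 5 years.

$87,077

Depreciable base = $129,519 − $12,900 = $116,619.
Year 1: DB = ⌊$129,519 × 200%/10⌋ = $25,903; SL = ⌊$116,619/10⌋ = $11,661 → take DB $25,903. Book value $103,616.
Year 2: DB = ⌊$103,616 × 200%/10⌋ = $20,723; SL = ⌊$90,716/9⌋ = $10,079 → take DB $20,723. Book value $82,893.
Year 3: DB = ⌊$82,893 × 200%/10⌋ = $16,578; SL = ⌊$69,993/8⌋ = $8,749 → take DB $16,578. Book value $66,315.
Year 4: DB = ⌊$66,315 × 200%/10⌋ = $13,263; SL = ⌊$53,415/7⌋ = $7,630 → take DB $13,263. Book value $53,052.
Year 5: DB = ⌊$53,052 × 200%/10⌋ = $10,610; SL = ⌊$40,152/6⌋ = $6,692 → take DB $10,610. Book value $42,442.
Accumulated through year 5 = $129,519 − $42,442 = $87,077.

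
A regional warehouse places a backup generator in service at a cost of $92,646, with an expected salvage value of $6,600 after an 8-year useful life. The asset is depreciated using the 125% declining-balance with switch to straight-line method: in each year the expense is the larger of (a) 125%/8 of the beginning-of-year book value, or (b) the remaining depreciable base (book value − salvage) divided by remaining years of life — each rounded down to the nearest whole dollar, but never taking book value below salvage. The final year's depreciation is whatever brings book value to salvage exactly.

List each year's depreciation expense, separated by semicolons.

Depreciable base = $92,646 − $6,600 = $86,046.
Year 1: DB = ⌊$92,646 × 125%/8⌋ = $14,475; SL = ⌊$86,046/8⌋ = $10,755 → take DB $14,475. Book value $78,171.
Year 2: DB = ⌊$78,171 × 125%/8⌋ = $12,214; SL = ⌊$71,571/7⌋ = $10,224 → take DB $12,214. Book value $65,957.
Year 3: DB = ⌊$65,957 × 125%/8⌋ = $10,305; SL = ⌊$59,357/6⌋ = $9,892 → take DB $10,305. Book value $55,652.
Year 4: DB = ⌊$55,652 × 125%/8⌋ = $8,695; SL = ⌊$49,052/5⌋ = $9,810 → take SL $9,810. Book value $45,842.
Year 5: DB = ⌊$45,842 × 125%/8⌋ = $7,162; SL = ⌊$39,242/4⌋ = $9,810 → take SL $9,810. Book value $36,032.
Year 6: DB = ⌊$36,032 × 125%/8⌋ = $5,630; SL = ⌊$29,432/3⌋ = $9,810 → take SL $9,810. Book value $26,222.
Year 7: DB = ⌊$26,222 × 125%/8⌋ = $4,097; SL = ⌊$19,622/2⌋ = $9,811 → take SL $9,811. Book value $16,411.
Year 8 (final): $16,411 − $6,600 = $9,811. Book value $6,600.

$14,475; $12,214; $10,305; $9,810; $9,810; $9,810; $9,811; $9,811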